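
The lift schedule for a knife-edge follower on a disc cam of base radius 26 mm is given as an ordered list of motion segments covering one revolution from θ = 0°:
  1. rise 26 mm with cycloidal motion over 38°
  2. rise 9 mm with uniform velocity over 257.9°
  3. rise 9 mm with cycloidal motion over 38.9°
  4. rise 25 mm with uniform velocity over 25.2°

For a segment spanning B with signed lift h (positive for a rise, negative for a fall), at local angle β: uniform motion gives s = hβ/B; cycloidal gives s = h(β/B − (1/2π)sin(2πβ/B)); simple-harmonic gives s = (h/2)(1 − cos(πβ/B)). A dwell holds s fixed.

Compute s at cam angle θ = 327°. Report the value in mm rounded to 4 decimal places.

seg 1 [0°–38°] cycloidal, h=26: full span → s += 26 → s = 26.0000
seg 2 [38°–295.9°] uniform, h=9: full span → s += 9 → s = 35.0000
seg 3 [295.9°–334.8°] cycloidal, h=9: θ=327° here. β=31.1, B=38.9. 9·(0.7995 − sin(2π·0.7995)/(2π)) = 8.5591 → s = 43.5591

43.5591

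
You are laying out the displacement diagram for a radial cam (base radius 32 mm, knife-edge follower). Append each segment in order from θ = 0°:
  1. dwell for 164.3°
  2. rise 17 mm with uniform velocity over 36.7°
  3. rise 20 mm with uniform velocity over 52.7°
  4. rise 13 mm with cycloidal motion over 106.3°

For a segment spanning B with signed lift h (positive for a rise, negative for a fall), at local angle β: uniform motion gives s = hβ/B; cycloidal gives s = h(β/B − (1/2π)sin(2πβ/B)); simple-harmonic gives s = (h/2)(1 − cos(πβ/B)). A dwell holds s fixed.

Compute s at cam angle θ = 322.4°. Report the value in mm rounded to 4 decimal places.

seg 1 [0°–164.3°] dwell: s stays 0.0000
seg 2 [164.3°–201°] uniform, h=17: full span → s += 17 → s = 17.0000
seg 3 [201°–253.7°] uniform, h=20: full span → s += 20 → s = 37.0000
seg 4 [253.7°–360°] cycloidal, h=13: θ=322.4° here. β=68.7, B=106.3. 13·(0.6463 − sin(2π·0.6463)/(2π)) = 10.0467 → s = 47.0467

47.0467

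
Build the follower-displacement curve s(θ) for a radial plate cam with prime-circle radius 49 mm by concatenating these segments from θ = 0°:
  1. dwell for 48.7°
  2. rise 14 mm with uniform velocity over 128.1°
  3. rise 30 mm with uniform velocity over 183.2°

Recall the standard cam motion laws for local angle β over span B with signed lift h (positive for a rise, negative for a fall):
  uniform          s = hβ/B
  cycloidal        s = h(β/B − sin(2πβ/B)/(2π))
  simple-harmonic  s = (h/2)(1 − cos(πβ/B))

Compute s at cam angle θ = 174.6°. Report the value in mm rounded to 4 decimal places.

seg 1 [0°–48.7°] dwell: s stays 0.0000
seg 2 [48.7°–176.8°] uniform, h=14: θ=174.6° here. β=125.9, B=128.1. 14·125.9/128.1 = 13.7596 → s = 13.7596

13.7596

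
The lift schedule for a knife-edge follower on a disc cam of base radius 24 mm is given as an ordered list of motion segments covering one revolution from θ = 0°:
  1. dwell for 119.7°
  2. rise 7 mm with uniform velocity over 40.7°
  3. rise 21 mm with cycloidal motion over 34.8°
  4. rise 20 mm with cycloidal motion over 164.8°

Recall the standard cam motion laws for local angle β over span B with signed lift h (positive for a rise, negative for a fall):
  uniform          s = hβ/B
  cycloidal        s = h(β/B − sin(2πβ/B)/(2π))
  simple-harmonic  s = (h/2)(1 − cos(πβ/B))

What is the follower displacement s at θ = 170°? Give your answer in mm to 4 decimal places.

seg 1 [0°–119.7°] dwell: s stays 0.0000
seg 2 [119.7°–160.4°] uniform, h=7: full span → s += 7 → s = 7.0000
seg 3 [160.4°–195.2°] cycloidal, h=21: θ=170° here. β=9.6, B=34.8. 21·(0.2759 − sin(2π·0.2759)/(2π)) = 2.4949 → s = 9.4949

9.4949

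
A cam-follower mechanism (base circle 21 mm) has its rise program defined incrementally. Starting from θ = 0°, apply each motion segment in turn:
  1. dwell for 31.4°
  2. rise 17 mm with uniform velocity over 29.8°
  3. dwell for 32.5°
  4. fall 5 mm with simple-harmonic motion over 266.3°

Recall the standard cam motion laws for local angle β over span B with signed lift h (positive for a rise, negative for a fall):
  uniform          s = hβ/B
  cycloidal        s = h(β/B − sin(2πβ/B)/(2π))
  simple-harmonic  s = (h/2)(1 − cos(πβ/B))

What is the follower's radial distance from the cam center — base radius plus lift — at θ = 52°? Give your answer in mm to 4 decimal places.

seg 1 [0°–31.4°] dwell: s stays 0.0000
seg 2 [31.4°–61.2°] uniform, h=17: θ=52° here. β=20.6, B=29.8. 17·20.6/29.8 = 11.7517 → s = 11.7517
radial distance = base radius + s = 21 + 11.7517 = 32.7517

32.7517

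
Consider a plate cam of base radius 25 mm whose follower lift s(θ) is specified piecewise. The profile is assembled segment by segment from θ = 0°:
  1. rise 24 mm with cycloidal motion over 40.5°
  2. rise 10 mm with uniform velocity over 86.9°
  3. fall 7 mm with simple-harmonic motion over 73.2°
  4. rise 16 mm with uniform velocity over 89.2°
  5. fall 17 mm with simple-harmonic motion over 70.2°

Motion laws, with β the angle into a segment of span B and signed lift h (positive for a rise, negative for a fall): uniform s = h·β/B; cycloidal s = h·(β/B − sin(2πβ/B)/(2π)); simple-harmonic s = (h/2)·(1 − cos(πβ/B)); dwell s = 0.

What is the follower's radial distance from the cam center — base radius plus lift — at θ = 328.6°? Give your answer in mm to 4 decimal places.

seg 1 [0°–40.5°] cycloidal, h=24: full span → s += 24 → s = 24.0000
seg 2 [40.5°–127.4°] uniform, h=10: full span → s += 10 → s = 34.0000
seg 3 [127.4°–200.6°] simple-harmonic, h=-7: full span → s += -7 → s = 27.0000
seg 4 [200.6°–289.8°] uniform, h=16: full span → s += 16 → s = 43.0000
seg 5 [289.8°–360°] simple-harmonic, h=-17: θ=328.6° here. β=38.8, B=70.2. -17/2·(1 − cos(π·0.5527)) = -9.9010 → s = 33.0990
radial distance = base radius + s = 25 + 33.0990 = 58.0990

58.0990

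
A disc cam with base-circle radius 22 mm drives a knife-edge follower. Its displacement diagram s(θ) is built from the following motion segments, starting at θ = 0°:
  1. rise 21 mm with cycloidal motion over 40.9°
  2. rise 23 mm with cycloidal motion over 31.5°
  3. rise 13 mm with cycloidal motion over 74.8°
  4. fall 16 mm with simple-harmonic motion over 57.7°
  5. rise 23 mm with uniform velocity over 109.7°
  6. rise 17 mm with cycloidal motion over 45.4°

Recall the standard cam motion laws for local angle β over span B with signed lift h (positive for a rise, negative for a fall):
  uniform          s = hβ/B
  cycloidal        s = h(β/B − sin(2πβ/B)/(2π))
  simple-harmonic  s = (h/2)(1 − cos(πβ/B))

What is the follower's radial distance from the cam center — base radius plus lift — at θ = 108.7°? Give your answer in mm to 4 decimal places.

seg 1 [0°–40.9°] cycloidal, h=21: full span → s += 21 → s = 21.0000
seg 2 [40.9°–72.4°] cycloidal, h=23: full span → s += 23 → s = 44.0000
seg 3 [72.4°–147.2°] cycloidal, h=13: θ=108.7° here. β=36.3, B=74.8. 13·(0.4853 − sin(2π·0.4853)/(2π)) = 6.1179 → s = 50.1179
radial distance = base radius + s = 22 + 50.1179 = 72.1179

72.1179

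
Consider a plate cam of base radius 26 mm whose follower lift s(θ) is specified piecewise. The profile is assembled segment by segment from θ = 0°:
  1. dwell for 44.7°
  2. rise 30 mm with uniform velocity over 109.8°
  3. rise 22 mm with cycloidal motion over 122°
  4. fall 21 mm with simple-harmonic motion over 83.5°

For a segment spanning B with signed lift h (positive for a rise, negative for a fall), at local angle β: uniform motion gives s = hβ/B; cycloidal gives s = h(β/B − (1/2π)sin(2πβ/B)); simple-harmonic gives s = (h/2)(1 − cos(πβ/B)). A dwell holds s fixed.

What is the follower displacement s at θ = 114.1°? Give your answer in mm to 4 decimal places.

seg 1 [0°–44.7°] dwell: s stays 0.0000
seg 2 [44.7°–154.5°] uniform, h=30: θ=114.1° here. β=69.4, B=109.8. 30·69.4/109.8 = 18.9617 → s = 18.9617

18.9617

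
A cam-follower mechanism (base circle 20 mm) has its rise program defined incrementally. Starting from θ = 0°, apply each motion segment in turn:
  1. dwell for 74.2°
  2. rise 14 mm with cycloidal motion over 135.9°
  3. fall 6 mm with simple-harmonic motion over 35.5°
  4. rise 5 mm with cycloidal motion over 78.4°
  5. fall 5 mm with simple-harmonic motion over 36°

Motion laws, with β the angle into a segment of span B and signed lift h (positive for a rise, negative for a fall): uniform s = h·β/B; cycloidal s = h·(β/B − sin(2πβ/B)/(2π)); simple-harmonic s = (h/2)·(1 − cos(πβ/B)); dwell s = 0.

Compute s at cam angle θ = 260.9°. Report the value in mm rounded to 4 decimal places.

seg 1 [0°–74.2°] dwell: s stays 0.0000
seg 2 [74.2°–210.1°] cycloidal, h=14: full span → s += 14 → s = 14.0000
seg 3 [210.1°–245.6°] simple-harmonic, h=-6: full span → s += -6 → s = 8.0000
seg 4 [245.6°–324°] cycloidal, h=5: θ=260.9° here. β=15.3, B=78.4. 5·(0.1952 − sin(2π·0.1952)/(2π)) = 0.2268 → s = 8.2268

8.2268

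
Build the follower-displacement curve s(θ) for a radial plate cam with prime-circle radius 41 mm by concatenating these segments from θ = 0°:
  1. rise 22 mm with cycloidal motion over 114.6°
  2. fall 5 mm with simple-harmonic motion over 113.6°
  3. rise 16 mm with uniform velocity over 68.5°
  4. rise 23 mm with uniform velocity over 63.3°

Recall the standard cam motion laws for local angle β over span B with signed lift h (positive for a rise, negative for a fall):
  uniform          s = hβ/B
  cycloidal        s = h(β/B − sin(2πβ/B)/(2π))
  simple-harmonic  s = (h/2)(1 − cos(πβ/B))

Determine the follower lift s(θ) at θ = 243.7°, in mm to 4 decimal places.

seg 1 [0°–114.6°] cycloidal, h=22: full span → s += 22 → s = 22.0000
seg 2 [114.6°–228.2°] simple-harmonic, h=-5: full span → s += -5 → s = 17.0000
seg 3 [228.2°–296.7°] uniform, h=16: θ=243.7° here. β=15.5, B=68.5. 16·15.5/68.5 = 3.6204 → s = 20.6204

20.6204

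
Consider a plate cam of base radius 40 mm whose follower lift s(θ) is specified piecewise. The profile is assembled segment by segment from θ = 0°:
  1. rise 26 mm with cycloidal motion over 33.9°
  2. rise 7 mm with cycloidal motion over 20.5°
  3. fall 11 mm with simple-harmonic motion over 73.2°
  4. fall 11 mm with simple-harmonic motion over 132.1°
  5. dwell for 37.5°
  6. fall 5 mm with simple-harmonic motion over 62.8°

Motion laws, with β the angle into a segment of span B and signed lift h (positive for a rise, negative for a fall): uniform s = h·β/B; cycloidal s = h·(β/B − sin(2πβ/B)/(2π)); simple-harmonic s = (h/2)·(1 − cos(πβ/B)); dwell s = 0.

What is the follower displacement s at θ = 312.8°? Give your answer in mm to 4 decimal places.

seg 1 [0°–33.9°] cycloidal, h=26: full span → s += 26 → s = 26.0000
seg 2 [33.9°–54.4°] cycloidal, h=7: full span → s += 7 → s = 33.0000
seg 3 [54.4°–127.6°] simple-harmonic, h=-11: full span → s += -11 → s = 22.0000
seg 4 [127.6°–259.7°] simple-harmonic, h=-11: full span → s += -11 → s = 11.0000
seg 5 [259.7°–297.2°] dwell: s stays 11.0000
seg 6 [297.2°–360°] simple-harmonic, h=-5: θ=312.8° here. β=15.6, B=62.8. -5/2·(1 − cos(π·0.2484)) = -0.7234 → s = 10.2766

10.2766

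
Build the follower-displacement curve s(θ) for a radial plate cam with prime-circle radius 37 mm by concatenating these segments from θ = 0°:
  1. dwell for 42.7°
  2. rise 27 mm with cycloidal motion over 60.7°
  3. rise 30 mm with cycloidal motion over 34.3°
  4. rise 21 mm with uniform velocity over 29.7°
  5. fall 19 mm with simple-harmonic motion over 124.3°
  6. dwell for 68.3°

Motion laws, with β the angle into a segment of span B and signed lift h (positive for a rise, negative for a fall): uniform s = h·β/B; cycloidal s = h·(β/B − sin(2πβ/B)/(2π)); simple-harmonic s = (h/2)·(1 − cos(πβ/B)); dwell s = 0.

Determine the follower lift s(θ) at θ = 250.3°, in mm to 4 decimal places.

seg 1 [0°–42.7°] dwell: s stays 0.0000
seg 2 [42.7°–103.4°] cycloidal, h=27: full span → s += 27 → s = 27.0000
seg 3 [103.4°–137.7°] cycloidal, h=30: full span → s += 30 → s = 57.0000
seg 4 [137.7°–167.4°] uniform, h=21: full span → s += 21 → s = 78.0000
seg 5 [167.4°–291.7°] simple-harmonic, h=-19: θ=250.3° here. β=82.9, B=124.3. -19/2·(1 − cos(π·0.6669)) = -14.2569 → s = 63.7431

63.7431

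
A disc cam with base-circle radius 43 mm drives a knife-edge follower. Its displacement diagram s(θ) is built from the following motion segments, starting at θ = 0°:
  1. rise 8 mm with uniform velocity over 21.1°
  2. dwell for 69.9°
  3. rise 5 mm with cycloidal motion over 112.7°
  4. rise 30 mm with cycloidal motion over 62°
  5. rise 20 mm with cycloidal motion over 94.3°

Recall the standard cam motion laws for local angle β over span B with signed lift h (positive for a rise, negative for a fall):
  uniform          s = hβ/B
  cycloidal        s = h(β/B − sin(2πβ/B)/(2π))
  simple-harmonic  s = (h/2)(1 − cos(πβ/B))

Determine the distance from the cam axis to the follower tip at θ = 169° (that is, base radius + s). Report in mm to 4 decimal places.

seg 1 [0°–21.1°] uniform, h=8: full span → s += 8 → s = 8.0000
seg 2 [21.1°–91°] dwell: s stays 8.0000
seg 3 [91°–203.7°] cycloidal, h=5: θ=169° here. β=78, B=112.7. 5·(0.6921 − sin(2π·0.6921)/(2π)) = 4.2042 → s = 12.2042
radial distance = base radius + s = 43 + 12.2042 = 55.2042

55.2042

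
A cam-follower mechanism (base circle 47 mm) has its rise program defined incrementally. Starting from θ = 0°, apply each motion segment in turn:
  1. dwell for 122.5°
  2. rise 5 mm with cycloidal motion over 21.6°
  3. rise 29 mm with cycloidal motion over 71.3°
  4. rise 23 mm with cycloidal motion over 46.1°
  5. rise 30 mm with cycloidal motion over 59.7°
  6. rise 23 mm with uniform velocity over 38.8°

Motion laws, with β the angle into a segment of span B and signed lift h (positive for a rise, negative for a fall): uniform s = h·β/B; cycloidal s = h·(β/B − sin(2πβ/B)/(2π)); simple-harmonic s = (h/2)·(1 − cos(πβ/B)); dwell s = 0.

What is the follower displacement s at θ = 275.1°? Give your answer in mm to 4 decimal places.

seg 1 [0°–122.5°] dwell: s stays 0.0000
seg 2 [122.5°–144.1°] cycloidal, h=5: full span → s += 5 → s = 5.0000
seg 3 [144.1°–215.4°] cycloidal, h=29: full span → s += 29 → s = 34.0000
seg 4 [215.4°–261.5°] cycloidal, h=23: full span → s += 23 → s = 57.0000
seg 5 [261.5°–321.2°] cycloidal, h=30: θ=275.1° here. β=13.6, B=59.7. 30·(0.2278 − sin(2π·0.2278)/(2π)) = 2.1059 → s = 59.1059

59.1059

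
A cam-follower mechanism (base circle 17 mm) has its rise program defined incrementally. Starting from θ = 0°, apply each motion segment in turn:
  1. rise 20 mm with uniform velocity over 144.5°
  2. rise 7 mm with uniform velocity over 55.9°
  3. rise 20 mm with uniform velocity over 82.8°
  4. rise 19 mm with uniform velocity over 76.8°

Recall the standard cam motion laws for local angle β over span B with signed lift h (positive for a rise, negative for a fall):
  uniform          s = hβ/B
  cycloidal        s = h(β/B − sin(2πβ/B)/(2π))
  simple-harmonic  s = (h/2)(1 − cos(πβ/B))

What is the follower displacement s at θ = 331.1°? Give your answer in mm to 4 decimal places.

seg 1 [0°–144.5°] uniform, h=20: full span → s += 20 → s = 20.0000
seg 2 [144.5°–200.4°] uniform, h=7: full span → s += 7 → s = 27.0000
seg 3 [200.4°–283.2°] uniform, h=20: full span → s += 20 → s = 47.0000
seg 4 [283.2°–360°] uniform, h=19: θ=331.1° here. β=47.9, B=76.8. 19·47.9/76.8 = 11.8503 → s = 58.8503

58.8503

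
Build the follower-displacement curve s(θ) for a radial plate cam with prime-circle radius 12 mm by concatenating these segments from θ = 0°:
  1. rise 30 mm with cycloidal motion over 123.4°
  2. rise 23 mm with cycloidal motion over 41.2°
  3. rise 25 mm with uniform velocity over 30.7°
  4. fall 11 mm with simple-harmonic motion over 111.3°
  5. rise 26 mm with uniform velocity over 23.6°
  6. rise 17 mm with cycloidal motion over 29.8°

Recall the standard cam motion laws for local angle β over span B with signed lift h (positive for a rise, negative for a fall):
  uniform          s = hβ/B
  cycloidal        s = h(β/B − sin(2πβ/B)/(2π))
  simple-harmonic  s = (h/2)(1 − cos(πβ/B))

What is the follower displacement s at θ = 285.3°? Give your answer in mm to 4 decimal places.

seg 1 [0°–123.4°] cycloidal, h=30: full span → s += 30 → s = 30.0000
seg 2 [123.4°–164.6°] cycloidal, h=23: full span → s += 23 → s = 53.0000
seg 3 [164.6°–195.3°] uniform, h=25: full span → s += 25 → s = 78.0000
seg 4 [195.3°–306.6°] simple-harmonic, h=-11: θ=285.3° here. β=90, B=111.3. -11/2·(1 − cos(π·0.8086)) = -10.0355 → s = 67.9645

67.9645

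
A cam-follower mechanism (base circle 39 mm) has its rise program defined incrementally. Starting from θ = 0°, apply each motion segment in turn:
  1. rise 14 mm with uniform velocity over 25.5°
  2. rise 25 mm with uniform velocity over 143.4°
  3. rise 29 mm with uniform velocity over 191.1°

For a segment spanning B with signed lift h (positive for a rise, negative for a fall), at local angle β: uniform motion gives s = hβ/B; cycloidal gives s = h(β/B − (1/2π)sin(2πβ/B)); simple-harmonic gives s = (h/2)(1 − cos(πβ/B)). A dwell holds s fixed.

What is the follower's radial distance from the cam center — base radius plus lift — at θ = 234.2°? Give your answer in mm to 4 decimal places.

seg 1 [0°–25.5°] uniform, h=14: full span → s += 14 → s = 14.0000
seg 2 [25.5°–168.9°] uniform, h=25: full span → s += 25 → s = 39.0000
seg 3 [168.9°–360°] uniform, h=29: θ=234.2° here. β=65.3, B=191.1. 29·65.3/191.1 = 9.9095 → s = 48.9095
radial distance = base radius + s = 39 + 48.9095 = 87.9095

87.9095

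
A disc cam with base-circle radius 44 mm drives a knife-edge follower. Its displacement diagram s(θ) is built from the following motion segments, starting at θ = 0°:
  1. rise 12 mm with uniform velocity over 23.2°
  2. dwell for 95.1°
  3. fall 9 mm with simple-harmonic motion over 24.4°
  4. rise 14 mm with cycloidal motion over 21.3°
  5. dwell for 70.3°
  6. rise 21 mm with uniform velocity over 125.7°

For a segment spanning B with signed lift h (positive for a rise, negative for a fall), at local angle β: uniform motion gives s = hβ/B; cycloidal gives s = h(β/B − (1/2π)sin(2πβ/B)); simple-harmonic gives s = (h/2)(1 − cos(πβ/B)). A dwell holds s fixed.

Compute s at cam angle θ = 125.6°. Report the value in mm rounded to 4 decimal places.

seg 1 [0°–23.2°] uniform, h=12: full span → s += 12 → s = 12.0000
seg 2 [23.2°–118.3°] dwell: s stays 12.0000
seg 3 [118.3°–142.7°] simple-harmonic, h=-9: θ=125.6° here. β=7.3, B=24.4. -9/2·(1 − cos(π·0.2992)) = -1.8456 → s = 10.1544

10.1544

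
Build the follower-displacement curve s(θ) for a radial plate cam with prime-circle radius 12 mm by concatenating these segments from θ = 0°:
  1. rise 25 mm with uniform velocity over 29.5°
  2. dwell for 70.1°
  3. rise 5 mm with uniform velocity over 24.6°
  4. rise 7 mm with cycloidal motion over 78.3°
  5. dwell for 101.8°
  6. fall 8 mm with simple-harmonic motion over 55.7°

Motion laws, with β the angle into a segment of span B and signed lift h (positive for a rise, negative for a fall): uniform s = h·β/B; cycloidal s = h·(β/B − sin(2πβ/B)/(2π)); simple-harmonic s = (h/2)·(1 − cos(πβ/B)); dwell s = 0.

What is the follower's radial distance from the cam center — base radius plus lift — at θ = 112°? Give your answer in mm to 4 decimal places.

seg 1 [0°–29.5°] uniform, h=25: full span → s += 25 → s = 25.0000
seg 2 [29.5°–99.6°] dwell: s stays 25.0000
seg 3 [99.6°–124.2°] uniform, h=5: θ=112° here. β=12.4, B=24.6. 5·12.4/24.6 = 2.5203 → s = 27.5203
radial distance = base radius + s = 12 + 27.5203 = 39.5203

39.5203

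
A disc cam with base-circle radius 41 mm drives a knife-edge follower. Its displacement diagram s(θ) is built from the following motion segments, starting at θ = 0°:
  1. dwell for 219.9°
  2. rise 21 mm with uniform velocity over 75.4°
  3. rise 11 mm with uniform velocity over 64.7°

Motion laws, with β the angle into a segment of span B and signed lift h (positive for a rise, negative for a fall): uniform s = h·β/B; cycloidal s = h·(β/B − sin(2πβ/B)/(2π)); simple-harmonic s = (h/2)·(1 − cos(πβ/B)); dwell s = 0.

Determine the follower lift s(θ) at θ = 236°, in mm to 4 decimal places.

seg 1 [0°–219.9°] dwell: s stays 0.0000
seg 2 [219.9°–295.3°] uniform, h=21: θ=236° here. β=16.1, B=75.4. 21·16.1/75.4 = 4.4841 → s = 4.4841

4.4841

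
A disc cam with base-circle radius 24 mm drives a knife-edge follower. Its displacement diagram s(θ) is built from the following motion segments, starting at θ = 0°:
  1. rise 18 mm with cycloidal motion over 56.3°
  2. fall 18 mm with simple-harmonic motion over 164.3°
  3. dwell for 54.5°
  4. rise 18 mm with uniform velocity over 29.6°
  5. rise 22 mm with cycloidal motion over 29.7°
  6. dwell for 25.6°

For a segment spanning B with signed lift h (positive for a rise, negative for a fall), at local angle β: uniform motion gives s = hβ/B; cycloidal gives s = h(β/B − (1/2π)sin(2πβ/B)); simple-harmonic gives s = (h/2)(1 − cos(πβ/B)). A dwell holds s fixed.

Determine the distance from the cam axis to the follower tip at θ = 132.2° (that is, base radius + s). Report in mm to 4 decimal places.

seg 1 [0°–56.3°] cycloidal, h=18: full span → s += 18 → s = 18.0000
seg 2 [56.3°–220.6°] simple-harmonic, h=-18: θ=132.2° here. β=75.9, B=164.3. -18/2·(1 − cos(π·0.4620)) = -7.9270 → s = 10.0730
radial distance = base radius + s = 24 + 10.0730 = 34.0730

34.0730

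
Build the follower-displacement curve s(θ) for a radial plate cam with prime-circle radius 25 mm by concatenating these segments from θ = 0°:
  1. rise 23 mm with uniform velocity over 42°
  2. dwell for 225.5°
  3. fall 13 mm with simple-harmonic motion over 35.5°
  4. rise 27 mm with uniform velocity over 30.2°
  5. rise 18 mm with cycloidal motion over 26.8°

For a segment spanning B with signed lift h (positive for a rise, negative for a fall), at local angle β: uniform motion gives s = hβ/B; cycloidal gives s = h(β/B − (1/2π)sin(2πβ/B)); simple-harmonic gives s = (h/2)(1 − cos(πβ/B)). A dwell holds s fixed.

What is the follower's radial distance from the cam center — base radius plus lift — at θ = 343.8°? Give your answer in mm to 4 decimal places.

seg 1 [0°–42°] uniform, h=23: full span → s += 23 → s = 23.0000
seg 2 [42°–267.5°] dwell: s stays 23.0000
seg 3 [267.5°–303°] simple-harmonic, h=-13: full span → s += -13 → s = 10.0000
seg 4 [303°–333.2°] uniform, h=27: full span → s += 27 → s = 37.0000
seg 5 [333.2°–360°] cycloidal, h=18: θ=343.8° here. β=10.6, B=26.8. 18·(0.3955 − sin(2π·0.3955)/(2π)) = 5.3710 → s = 42.3710
radial distance = base radius + s = 25 + 42.3710 = 67.3710

67.3710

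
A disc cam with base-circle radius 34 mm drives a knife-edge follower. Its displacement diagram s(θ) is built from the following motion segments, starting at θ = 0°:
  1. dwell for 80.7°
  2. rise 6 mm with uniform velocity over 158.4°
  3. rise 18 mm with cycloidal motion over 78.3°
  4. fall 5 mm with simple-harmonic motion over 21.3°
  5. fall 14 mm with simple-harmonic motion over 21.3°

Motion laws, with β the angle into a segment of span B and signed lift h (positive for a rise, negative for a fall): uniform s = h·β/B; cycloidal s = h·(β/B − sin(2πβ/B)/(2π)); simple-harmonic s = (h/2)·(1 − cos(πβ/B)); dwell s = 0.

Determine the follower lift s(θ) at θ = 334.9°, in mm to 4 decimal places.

seg 1 [0°–80.7°] dwell: s stays 0.0000
seg 2 [80.7°–239.1°] uniform, h=6: full span → s += 6 → s = 6.0000
seg 3 [239.1°–317.4°] cycloidal, h=18: full span → s += 18 → s = 24.0000
seg 4 [317.4°–338.7°] simple-harmonic, h=-5: θ=334.9° here. β=17.5, B=21.3. -5/2·(1 − cos(π·0.8216)) = -4.6175 → s = 19.3825

19.3825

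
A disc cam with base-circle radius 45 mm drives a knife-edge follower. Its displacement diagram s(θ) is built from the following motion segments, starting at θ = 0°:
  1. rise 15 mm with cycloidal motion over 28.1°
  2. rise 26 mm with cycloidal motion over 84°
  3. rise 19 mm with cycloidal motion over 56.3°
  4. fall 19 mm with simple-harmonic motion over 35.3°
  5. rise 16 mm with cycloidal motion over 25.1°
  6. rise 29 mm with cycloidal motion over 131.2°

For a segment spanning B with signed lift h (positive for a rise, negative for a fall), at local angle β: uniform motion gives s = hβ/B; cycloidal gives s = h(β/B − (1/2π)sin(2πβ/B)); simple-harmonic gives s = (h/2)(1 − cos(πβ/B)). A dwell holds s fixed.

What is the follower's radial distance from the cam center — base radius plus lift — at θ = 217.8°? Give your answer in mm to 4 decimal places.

seg 1 [0°–28.1°] cycloidal, h=15: full span → s += 15 → s = 15.0000
seg 2 [28.1°–112.1°] cycloidal, h=26: full span → s += 26 → s = 41.0000
seg 3 [112.1°–168.4°] cycloidal, h=19: full span → s += 19 → s = 60.0000
seg 4 [168.4°–203.7°] simple-harmonic, h=-19: full span → s += -19 → s = 41.0000
seg 5 [203.7°–228.8°] cycloidal, h=16: θ=217.8° here. β=14.1, B=25.1. 16·(0.5618 − sin(2π·0.5618)/(2π)) = 9.9515 → s = 50.9515
radial distance = base radius + s = 45 + 50.9515 = 95.9515

95.9515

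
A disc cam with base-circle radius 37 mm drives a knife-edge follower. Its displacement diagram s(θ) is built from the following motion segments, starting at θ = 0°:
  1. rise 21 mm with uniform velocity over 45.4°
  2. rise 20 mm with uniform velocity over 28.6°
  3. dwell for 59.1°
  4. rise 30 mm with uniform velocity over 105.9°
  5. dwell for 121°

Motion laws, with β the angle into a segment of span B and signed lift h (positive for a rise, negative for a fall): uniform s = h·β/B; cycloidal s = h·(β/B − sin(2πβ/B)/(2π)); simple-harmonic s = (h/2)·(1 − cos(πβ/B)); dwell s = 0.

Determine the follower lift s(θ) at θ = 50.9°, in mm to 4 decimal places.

seg 1 [0°–45.4°] uniform, h=21: full span → s += 21 → s = 21.0000
seg 2 [45.4°–74°] uniform, h=20: θ=50.9° here. β=5.5, B=28.6. 20·5.5/28.6 = 3.8462 → s = 24.8462

24.8462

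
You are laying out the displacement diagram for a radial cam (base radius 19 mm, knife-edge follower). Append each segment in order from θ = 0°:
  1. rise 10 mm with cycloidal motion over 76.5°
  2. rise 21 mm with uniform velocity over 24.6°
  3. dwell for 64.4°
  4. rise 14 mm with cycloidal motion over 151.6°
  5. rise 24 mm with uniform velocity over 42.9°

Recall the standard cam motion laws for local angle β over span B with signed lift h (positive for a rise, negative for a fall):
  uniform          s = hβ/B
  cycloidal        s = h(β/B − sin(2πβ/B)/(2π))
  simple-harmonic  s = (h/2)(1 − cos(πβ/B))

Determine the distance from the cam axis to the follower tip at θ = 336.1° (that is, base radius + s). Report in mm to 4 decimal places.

seg 1 [0°–76.5°] cycloidal, h=10: full span → s += 10 → s = 10.0000
seg 2 [76.5°–101.1°] uniform, h=21: full span → s += 21 → s = 31.0000
seg 3 [101.1°–165.5°] dwell: s stays 31.0000
seg 4 [165.5°–317.1°] cycloidal, h=14: full span → s += 14 → s = 45.0000
seg 5 [317.1°–360°] uniform, h=24: θ=336.1° here. β=19, B=42.9. 24·19/42.9 = 10.6294 → s = 55.6294
radial distance = base radius + s = 19 + 55.6294 = 74.6294

74.6294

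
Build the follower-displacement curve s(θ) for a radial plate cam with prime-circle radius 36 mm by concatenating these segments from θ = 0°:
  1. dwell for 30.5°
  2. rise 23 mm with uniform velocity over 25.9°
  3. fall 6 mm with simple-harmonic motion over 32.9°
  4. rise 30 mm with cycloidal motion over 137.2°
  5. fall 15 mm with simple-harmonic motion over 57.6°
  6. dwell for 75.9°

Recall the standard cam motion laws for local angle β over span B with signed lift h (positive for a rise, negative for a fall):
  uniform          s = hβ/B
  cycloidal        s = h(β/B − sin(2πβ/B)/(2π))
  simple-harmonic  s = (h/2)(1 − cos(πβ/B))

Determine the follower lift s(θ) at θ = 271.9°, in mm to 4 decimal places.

seg 1 [0°–30.5°] dwell: s stays 0.0000
seg 2 [30.5°–56.4°] uniform, h=23: full span → s += 23 → s = 23.0000
seg 3 [56.4°–89.3°] simple-harmonic, h=-6: full span → s += -6 → s = 17.0000
seg 4 [89.3°–226.5°] cycloidal, h=30: full span → s += 30 → s = 47.0000
seg 5 [226.5°–284.1°] simple-harmonic, h=-15: θ=271.9° here. β=45.4, B=57.6. -15/2·(1 − cos(π·0.7882)) = -13.4000 → s = 33.6000

33.6000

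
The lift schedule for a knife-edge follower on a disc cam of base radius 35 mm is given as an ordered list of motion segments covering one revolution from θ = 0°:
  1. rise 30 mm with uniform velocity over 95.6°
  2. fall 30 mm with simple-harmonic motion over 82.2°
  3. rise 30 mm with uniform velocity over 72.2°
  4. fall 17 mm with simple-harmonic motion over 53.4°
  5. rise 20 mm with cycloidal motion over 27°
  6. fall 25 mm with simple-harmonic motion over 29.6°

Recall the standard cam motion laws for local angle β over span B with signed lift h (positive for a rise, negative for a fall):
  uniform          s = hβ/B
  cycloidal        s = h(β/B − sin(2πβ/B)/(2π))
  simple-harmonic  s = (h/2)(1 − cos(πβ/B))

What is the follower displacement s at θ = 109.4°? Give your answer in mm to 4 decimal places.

seg 1 [0°–95.6°] uniform, h=30: full span → s += 30 → s = 30.0000
seg 2 [95.6°–177.8°] simple-harmonic, h=-30: θ=109.4° here. β=13.8, B=82.2. -30/2·(1 − cos(π·0.1679)) = -2.0384 → s = 27.9616

27.9616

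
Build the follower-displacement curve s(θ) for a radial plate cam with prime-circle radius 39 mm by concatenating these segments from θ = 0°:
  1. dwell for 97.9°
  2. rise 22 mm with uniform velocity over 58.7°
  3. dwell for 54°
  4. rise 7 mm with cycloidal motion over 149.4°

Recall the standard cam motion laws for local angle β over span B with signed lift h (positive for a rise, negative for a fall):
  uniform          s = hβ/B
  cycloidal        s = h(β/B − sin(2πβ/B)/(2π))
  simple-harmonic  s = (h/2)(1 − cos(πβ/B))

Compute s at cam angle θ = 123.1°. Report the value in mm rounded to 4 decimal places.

seg 1 [0°–97.9°] dwell: s stays 0.0000
seg 2 [97.9°–156.6°] uniform, h=22: θ=123.1° here. β=25.2, B=58.7. 22·25.2/58.7 = 9.4446 → s = 9.4446

9.4446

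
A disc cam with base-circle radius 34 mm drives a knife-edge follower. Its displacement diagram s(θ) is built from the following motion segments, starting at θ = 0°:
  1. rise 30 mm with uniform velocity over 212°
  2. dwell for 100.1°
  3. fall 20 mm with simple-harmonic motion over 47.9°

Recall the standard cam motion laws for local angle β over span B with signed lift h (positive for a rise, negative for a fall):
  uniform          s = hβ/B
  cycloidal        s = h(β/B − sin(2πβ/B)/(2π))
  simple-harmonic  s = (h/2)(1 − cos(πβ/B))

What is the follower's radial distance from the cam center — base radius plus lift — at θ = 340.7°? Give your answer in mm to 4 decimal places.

seg 1 [0°–212°] uniform, h=30: full span → s += 30 → s = 30.0000
seg 2 [212°–312.1°] dwell: s stays 30.0000
seg 3 [312.1°–360°] simple-harmonic, h=-20: θ=340.7° here. β=28.6, B=47.9. -20/2·(1 − cos(π·0.5971)) = -13.0027 → s = 16.9973
radial distance = base radius + s = 34 + 16.9973 = 50.9973

50.9973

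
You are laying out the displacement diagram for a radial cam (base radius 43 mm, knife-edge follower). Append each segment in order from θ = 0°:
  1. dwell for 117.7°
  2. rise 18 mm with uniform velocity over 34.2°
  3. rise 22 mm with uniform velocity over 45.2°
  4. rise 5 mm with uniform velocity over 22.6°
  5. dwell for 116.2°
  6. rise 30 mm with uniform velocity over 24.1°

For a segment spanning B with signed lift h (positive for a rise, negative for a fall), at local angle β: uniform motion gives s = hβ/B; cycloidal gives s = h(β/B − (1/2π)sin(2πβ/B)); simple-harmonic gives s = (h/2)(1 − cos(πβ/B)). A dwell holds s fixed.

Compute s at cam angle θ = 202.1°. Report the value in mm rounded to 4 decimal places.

seg 1 [0°–117.7°] dwell: s stays 0.0000
seg 2 [117.7°–151.9°] uniform, h=18: full span → s += 18 → s = 18.0000
seg 3 [151.9°–197.1°] uniform, h=22: full span → s += 22 → s = 40.0000
seg 4 [197.1°–219.7°] uniform, h=5: θ=202.1° here. β=5, B=22.6. 5·5/22.6 = 1.1062 → s = 41.1062

41.1062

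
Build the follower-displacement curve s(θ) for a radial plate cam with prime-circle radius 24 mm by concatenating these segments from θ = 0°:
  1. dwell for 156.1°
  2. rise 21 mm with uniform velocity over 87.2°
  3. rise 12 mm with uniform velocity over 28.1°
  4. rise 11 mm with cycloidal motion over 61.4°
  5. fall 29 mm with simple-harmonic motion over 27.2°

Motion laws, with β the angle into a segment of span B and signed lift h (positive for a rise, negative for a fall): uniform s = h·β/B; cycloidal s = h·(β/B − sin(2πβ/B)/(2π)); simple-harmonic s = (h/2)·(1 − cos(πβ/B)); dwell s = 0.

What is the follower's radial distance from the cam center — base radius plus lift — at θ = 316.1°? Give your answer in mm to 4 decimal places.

seg 1 [0°–156.1°] dwell: s stays 0.0000
seg 2 [156.1°–243.3°] uniform, h=21: full span → s += 21 → s = 21.0000
seg 3 [243.3°–271.4°] uniform, h=12: full span → s += 12 → s = 33.0000
seg 4 [271.4°–332.8°] cycloidal, h=11: θ=316.1° here. β=44.7, B=61.4. 11·(0.7280 − sin(2π·0.7280)/(2π)) = 9.7422 → s = 42.7422
radial distance = base radius + s = 24 + 42.7422 = 66.7422

66.7422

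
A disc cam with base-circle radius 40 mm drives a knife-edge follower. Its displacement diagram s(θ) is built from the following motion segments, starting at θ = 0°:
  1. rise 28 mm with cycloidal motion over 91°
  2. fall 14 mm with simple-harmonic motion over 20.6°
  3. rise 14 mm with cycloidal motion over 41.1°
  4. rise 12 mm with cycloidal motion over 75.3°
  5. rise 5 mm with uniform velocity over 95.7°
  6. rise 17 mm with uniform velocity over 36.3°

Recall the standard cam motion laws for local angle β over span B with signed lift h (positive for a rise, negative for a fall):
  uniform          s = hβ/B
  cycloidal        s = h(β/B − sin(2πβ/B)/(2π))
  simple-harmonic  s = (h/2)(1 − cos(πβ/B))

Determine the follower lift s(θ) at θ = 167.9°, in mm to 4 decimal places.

seg 1 [0°–91°] cycloidal, h=28: full span → s += 28 → s = 28.0000
seg 2 [91°–111.6°] simple-harmonic, h=-14: full span → s += -14 → s = 14.0000
seg 3 [111.6°–152.7°] cycloidal, h=14: full span → s += 14 → s = 28.0000
seg 4 [152.7°–228°] cycloidal, h=12: θ=167.9° here. β=15.2, B=75.3. 12·(0.2019 − sin(2π·0.2019)/(2π)) = 0.5992 → s = 28.5992

28.5992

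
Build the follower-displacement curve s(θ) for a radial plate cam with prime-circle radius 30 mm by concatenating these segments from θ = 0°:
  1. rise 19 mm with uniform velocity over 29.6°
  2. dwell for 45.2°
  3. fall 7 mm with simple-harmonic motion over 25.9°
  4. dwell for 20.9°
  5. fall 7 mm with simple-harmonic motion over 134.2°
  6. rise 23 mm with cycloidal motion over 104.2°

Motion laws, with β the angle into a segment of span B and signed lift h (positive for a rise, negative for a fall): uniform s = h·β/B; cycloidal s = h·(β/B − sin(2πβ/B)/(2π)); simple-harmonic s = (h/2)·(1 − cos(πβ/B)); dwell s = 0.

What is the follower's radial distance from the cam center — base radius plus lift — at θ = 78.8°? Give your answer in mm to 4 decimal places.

seg 1 [0°–29.6°] uniform, h=19: full span → s += 19 → s = 19.0000
seg 2 [29.6°–74.8°] dwell: s stays 19.0000
seg 3 [74.8°–100.7°] simple-harmonic, h=-7: θ=78.8° here. β=4, B=25.9. -7/2·(1 − cos(π·0.1544)) = -0.4039 → s = 18.5961
radial distance = base radius + s = 30 + 18.5961 = 48.5961

48.5961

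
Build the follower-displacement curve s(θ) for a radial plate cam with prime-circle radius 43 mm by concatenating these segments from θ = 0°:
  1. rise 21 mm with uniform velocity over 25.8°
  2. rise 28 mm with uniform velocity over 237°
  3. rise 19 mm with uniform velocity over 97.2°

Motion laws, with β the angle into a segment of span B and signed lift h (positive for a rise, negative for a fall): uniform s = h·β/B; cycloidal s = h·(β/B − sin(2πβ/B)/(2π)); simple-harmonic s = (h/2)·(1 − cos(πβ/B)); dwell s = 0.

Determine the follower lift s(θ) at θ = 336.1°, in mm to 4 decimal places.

seg 1 [0°–25.8°] uniform, h=21: full span → s += 21 → s = 21.0000
seg 2 [25.8°–262.8°] uniform, h=28: full span → s += 28 → s = 49.0000
seg 3 [262.8°–360°] uniform, h=19: θ=336.1° here. β=73.3, B=97.2. 19·73.3/97.2 = 14.3282 → s = 63.3282

63.3282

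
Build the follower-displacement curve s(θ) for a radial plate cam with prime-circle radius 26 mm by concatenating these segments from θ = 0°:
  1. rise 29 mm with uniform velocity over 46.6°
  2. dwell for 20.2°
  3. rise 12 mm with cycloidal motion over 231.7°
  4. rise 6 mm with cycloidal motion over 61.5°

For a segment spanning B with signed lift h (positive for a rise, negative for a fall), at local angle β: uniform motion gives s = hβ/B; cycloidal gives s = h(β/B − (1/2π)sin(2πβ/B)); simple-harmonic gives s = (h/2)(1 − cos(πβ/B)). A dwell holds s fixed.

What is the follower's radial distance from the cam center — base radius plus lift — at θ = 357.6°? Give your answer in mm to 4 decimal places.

seg 1 [0°–46.6°] uniform, h=29: full span → s += 29 → s = 29.0000
seg 2 [46.6°–66.8°] dwell: s stays 29.0000
seg 3 [66.8°–298.5°] cycloidal, h=12: full span → s += 12 → s = 41.0000
seg 4 [298.5°–360°] cycloidal, h=6: θ=357.6° here. β=59.1, B=61.5. 6·(0.9610 − sin(2π·0.9610)/(2π)) = 5.9977 → s = 46.9977
radial distance = base radius + s = 26 + 46.9977 = 72.9977

72.9977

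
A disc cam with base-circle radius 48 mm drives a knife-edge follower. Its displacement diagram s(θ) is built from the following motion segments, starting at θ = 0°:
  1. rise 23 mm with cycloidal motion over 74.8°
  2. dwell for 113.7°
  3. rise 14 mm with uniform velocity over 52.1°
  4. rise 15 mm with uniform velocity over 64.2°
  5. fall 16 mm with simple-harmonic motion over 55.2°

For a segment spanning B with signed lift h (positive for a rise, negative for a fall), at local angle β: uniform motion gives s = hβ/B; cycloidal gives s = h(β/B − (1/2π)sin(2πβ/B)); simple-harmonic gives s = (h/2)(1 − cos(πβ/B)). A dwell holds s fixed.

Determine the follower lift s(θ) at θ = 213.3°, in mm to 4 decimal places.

seg 1 [0°–74.8°] cycloidal, h=23: full span → s += 23 → s = 23.0000
seg 2 [74.8°–188.5°] dwell: s stays 23.0000
seg 3 [188.5°–240.6°] uniform, h=14: θ=213.3° here. β=24.8, B=52.1. 14·24.8/52.1 = 6.6641 → s = 29.6641

29.6641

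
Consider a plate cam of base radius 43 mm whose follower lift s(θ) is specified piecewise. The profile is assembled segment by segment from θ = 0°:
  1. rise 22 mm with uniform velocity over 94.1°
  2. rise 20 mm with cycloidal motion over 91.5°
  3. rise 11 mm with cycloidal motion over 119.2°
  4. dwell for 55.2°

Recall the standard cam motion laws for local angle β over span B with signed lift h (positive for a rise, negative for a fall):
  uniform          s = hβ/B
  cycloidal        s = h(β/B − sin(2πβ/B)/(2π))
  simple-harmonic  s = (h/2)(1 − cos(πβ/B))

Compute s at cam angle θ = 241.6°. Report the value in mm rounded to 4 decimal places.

seg 1 [0°–94.1°] uniform, h=22: full span → s += 22 → s = 22.0000
seg 2 [94.1°–185.6°] cycloidal, h=20: full span → s += 20 → s = 42.0000
seg 3 [185.6°–304.8°] cycloidal, h=11: θ=241.6° here. β=56, B=119.2. 11·(0.4698 − sin(2π·0.4698)/(2π)) = 4.8376 → s = 46.8376

46.8376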